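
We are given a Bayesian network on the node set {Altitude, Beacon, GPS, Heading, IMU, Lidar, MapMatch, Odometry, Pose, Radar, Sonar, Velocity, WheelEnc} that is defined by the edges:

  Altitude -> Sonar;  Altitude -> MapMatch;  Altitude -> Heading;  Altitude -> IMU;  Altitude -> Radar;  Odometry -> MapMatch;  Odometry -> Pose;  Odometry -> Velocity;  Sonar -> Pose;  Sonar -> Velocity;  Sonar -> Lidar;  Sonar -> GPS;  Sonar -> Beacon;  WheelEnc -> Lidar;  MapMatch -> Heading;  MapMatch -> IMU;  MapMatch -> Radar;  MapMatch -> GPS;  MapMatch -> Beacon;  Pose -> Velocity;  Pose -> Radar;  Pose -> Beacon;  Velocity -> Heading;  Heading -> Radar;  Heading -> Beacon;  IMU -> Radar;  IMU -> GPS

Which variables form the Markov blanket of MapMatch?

{Altitude, Beacon, GPS, Heading, IMU, Odometry, Pose, Radar, Sonar, Velocity}

Recall MB(v) = parents ∪ children ∪ spouses, where spouses are the other parents of v's children.
MapMatch's children: Beacon, GPS, Heading, IMU, Radar.
Parents of MapMatch: Altitude, Odometry.
Other parents of MapMatch's children:
  Heading: Altitude, Velocity
  IMU: Altitude
  Radar: Altitude, Heading, IMU, Pose
  GPS: IMU, Sonar
  Beacon: Heading, Pose, Sonar
MB(MapMatch) = {Altitude, Beacon, GPS, Heading, IMU, Odometry, Pose, Radar, Sonar, Velocity}.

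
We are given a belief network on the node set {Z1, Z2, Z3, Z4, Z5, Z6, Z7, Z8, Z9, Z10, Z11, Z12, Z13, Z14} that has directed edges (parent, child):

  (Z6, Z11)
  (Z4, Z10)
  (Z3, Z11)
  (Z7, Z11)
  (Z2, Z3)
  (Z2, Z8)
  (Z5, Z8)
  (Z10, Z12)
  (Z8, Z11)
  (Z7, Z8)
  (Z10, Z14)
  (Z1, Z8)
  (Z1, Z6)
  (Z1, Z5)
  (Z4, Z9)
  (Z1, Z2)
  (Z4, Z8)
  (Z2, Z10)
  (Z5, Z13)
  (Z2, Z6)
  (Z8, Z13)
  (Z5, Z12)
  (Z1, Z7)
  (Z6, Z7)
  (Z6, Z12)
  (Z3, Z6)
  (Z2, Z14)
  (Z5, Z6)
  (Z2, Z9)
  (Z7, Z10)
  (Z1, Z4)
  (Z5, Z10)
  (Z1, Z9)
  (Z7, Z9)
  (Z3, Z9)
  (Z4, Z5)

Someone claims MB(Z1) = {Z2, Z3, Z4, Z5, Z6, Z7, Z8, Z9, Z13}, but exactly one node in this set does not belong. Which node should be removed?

Recall MB(v) = parents ∪ children ∪ spouses, where spouses are the other parents of v's children.
Z1 has no parents.
Ch(Z1) = {Z2, Z4, Z5, Z6, Z7, Z8, Z9}.
For each child, the remaining parents (spouses of Z1):
  Z2: —
  Z4: —
  Z5: Z4
  Z6: Z2, Z3, Z5
  Z7: Z6
  Z8: Z2, Z4, Z5, Z7
  Z9: Z2, Z3, Z4, Z7
MB(Z1) = {Z2, Z3, Z4, Z5, Z6, Z7, Z8, Z9}.
Z13 is neither a parent, child, nor co-parent of Z1, so it does not belong.

Z13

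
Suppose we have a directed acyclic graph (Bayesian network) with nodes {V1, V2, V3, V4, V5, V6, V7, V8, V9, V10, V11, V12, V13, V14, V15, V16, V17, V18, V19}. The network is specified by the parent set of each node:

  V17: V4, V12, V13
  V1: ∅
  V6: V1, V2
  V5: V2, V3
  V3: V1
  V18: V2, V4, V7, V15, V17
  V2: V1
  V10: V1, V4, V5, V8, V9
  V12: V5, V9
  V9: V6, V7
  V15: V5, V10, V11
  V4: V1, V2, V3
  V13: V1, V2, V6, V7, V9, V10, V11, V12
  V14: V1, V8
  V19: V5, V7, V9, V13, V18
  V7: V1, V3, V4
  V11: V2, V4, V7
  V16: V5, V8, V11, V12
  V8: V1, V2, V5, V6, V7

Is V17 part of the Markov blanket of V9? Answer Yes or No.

By definition, MB(V9) is built from V9's parents, V9's children, and the co-parents of V9.
Children of V9: V10, V12, V13, V19.
Pa(V9) = {V6, V7}.
Co-parents of V9 (other parents of its children):
  V10: V1, V4, V5, V8
  V12: V5
  V13: V1, V2, V6, V7, V10, V11, V12
  V19: V5, V7, V13, V18
MB(V9) = {V1, V2, V4, V5, V6, V7, V8, V10, V11, V12, V13, V18, V19}; V17 is not in this set.

No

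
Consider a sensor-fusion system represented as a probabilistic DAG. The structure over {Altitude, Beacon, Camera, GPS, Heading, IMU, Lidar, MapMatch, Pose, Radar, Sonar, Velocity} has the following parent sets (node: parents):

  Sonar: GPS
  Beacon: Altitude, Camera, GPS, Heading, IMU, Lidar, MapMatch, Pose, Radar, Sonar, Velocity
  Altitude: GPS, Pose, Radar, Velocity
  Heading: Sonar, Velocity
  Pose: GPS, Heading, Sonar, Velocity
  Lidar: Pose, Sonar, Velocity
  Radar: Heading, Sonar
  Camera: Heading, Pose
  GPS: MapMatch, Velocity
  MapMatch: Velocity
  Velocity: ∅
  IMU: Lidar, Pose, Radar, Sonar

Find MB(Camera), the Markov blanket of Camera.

Camera's parents: Heading, Pose.
Camera's children: Beacon.
Parents of each child, excluding Camera:
  Beacon: Altitude, GPS, Heading, IMU, Lidar, MapMatch, Pose, Radar, Sonar, Velocity
MB(Camera) = {Altitude, Beacon, GPS, Heading, IMU, Lidar, MapMatch, Pose, Radar, Sonar, Velocity}.

{Altitude, Beacon, GPS, Heading, IMU, Lidar, MapMatch, Pose, Radar, Sonar, Velocity}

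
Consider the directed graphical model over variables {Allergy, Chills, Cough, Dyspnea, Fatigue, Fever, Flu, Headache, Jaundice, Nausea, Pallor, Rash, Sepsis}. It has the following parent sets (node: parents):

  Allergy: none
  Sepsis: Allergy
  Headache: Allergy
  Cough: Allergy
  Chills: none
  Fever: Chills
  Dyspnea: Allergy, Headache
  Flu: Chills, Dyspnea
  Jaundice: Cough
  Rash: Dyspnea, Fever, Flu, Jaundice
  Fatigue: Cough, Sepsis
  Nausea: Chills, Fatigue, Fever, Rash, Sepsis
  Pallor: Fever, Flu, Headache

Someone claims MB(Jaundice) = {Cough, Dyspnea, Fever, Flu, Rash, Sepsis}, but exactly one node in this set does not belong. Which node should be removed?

Sepsis

Jaundice has parent Cough.
Jaundice's children: Rash.
Parents of each child, excluding Jaundice:
  parents(Rash) \ {Jaundice} = {Dyspnea, Fever, Flu}.
MB(Jaundice) = {Cough, Dyspnea, Fever, Flu, Rash}.
Sepsis is neither a parent, child, nor co-parent of Jaundice, so it does not belong.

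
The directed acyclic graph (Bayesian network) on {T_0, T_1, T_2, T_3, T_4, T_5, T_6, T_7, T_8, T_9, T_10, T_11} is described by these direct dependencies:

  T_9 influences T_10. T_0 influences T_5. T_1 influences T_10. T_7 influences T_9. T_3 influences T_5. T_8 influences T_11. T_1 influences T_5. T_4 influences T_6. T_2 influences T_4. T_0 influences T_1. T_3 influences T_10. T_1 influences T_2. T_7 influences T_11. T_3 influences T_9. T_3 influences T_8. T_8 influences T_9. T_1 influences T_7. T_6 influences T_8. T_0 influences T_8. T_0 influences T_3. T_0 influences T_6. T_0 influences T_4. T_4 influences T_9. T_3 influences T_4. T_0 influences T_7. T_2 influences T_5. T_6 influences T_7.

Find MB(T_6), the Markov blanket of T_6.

{T_0, T_1, T_3, T_4, T_7, T_8}

A node's Markov blanket = Pa ∪ Ch ∪ (parents of Ch other than the node itself).
Pa(T_6) = {T_0, T_4}.
Children of T_6: T_7, T_8.
For each child, the remaining parents (spouses of T_6):
  T_7's other parents are T_0, T_1.
  parents(T_8) \ {T_6} = {T_0, T_3}.
Taking the union gives {T_0, T_1, T_3, T_4, T_7, T_8}.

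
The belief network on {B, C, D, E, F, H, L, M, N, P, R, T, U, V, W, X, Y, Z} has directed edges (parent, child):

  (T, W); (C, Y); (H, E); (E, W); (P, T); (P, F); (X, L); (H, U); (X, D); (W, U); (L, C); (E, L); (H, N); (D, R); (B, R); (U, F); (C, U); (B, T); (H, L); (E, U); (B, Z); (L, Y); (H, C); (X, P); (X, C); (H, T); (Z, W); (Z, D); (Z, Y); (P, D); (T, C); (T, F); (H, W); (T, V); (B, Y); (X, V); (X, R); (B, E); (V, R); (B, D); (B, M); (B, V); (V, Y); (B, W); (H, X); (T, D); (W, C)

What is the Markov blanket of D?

{B, P, R, T, V, X, Z}

The Markov blanket of a node is its parents, its children, and the other parents of its children.
Children of D: R.
D has parents B, P, T, X, Z.
Other parents of D's children:
  parents(R) \ {D} = {B, V, X}.
Union: {B, P, T, X, Z} ∪ {R} ∪ {B, V, X} = {B, P, R, T, V, X, Z}.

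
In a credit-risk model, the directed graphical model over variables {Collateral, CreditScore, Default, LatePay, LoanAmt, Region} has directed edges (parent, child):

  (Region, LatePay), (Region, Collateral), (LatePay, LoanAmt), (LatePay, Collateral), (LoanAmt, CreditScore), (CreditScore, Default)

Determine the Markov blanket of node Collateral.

{LatePay, Region}

Recall MB(v) = parents ∪ children ∪ spouses, where spouses are the other parents of v's children.
Collateral's parents: LatePay, Region.
Ch(Collateral) = {}.
With no children, Collateral has no spouses; the co-parent set is empty.
MB(Collateral) = {LatePay, Region}.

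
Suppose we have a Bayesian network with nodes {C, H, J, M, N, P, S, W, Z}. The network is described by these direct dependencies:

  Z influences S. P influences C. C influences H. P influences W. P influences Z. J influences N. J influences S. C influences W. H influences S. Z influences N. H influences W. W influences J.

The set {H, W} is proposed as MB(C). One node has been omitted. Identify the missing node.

P

C has parent P.
Ch(C) = {H, W}.
Parents of each child, excluding C:
  H: —
  W: H, P
MB(C) = {H, P, W}.
Comparing with the claimed set, P is missing.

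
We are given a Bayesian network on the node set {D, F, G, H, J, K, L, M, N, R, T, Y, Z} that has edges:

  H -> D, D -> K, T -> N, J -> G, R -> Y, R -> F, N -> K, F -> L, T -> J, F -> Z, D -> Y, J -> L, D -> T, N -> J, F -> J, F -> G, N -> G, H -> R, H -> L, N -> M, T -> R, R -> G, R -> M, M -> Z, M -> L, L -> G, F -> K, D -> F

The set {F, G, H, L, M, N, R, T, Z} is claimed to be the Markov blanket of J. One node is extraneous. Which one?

Z

Recall MB(v) = parents ∪ children ∪ spouses, where spouses are the other parents of v's children.
Children of J: G, L.
J's parents: F, N, T.
Parents of each child, excluding J:
  L also has parents F, H, M.
  parents(G) \ {J} = {F, L, N, R}.
MB(J) = {F, G, H, L, M, N, R, T}.
Z is neither a parent, child, nor co-parent of J, so it does not belong.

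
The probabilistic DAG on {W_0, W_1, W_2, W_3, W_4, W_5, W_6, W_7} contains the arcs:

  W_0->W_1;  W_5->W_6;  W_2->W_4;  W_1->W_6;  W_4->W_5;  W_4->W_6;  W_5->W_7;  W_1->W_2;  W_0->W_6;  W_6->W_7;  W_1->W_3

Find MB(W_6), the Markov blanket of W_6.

{W_0, W_1, W_4, W_5, W_7}

A node's Markov blanket = Pa ∪ Ch ∪ (parents of Ch other than the node itself).
Children of W_6: W_7.
Pa(W_6) = {W_0, W_1, W_4, W_5}.
Co-parents of W_6 (other parents of its children):
  W_7 also has parent W_5.
Taking the union gives {W_0, W_1, W_4, W_5, W_7}.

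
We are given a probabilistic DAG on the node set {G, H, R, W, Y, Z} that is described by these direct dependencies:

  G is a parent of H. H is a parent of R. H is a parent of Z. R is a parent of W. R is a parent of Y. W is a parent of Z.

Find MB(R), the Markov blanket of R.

Pa(R) = {H}.
R's children: W, Y.
Co-parents of R (other parents of its children):
  W: no additional parents.
  Y has no other parent.
Taking the union gives {H, W, Y}.

{H, W, Y}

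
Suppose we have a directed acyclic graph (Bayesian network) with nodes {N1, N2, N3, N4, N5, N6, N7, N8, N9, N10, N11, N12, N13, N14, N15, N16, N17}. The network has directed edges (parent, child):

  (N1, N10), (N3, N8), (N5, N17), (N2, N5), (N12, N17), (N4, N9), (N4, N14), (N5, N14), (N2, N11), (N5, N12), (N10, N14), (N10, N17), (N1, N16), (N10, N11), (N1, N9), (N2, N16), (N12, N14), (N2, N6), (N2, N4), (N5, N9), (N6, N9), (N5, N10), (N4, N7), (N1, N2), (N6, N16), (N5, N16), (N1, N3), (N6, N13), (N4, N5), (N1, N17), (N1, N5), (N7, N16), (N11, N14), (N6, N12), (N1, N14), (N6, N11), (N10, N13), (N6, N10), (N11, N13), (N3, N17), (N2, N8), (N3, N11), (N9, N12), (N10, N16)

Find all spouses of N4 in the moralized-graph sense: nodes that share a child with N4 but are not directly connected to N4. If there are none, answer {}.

{N1, N6, N10, N11, N12}

Children of N4: N5, N7, N9, N14.
  N5: N1, N2
  N7: —
  N9: N1, N5, N6
  N14: N1, N5, N10, N11, N12
Excluding nodes already adjacent to N4 (N2, N5, N7, N9, N14), the co-parent-only contribution is {N1, N6, N10, N11, N12}.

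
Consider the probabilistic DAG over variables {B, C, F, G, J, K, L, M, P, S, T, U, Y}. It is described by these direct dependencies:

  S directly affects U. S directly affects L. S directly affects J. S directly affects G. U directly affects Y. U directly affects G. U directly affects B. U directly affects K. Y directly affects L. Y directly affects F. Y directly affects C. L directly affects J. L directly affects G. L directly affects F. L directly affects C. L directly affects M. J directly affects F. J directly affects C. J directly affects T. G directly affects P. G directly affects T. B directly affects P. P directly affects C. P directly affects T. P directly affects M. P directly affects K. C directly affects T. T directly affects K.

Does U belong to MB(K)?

Yes

U is a parent of K.
So U ∈ MB(K).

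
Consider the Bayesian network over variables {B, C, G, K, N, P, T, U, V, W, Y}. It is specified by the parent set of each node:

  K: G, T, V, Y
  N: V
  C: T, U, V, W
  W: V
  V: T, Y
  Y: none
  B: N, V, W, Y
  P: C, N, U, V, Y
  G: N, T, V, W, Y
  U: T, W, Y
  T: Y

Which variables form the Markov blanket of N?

Parents of N: V.
N's children: B, G, P.
Parents of each child, excluding N:
  G: T, V, W, Y
  P: C, U, V, Y
  B: V, W, Y
Taking the union gives {B, C, G, P, T, U, V, W, Y}.

{B, C, G, P, T, U, V, W, Y}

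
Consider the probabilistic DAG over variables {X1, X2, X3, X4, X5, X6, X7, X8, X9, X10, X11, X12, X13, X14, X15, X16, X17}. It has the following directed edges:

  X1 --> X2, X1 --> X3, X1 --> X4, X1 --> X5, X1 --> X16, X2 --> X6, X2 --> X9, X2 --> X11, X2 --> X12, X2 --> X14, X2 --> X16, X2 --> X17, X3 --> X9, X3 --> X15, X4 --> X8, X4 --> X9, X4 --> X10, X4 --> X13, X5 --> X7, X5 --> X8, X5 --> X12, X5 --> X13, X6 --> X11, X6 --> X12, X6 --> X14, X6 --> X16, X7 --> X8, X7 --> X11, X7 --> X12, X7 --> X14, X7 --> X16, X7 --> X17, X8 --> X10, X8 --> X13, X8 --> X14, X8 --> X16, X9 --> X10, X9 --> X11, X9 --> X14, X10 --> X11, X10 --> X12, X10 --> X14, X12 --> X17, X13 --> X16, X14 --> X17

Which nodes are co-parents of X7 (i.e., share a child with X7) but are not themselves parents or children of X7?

{X1, X2, X4, X6, X9, X10, X13}

Children of X7: X8, X11, X12, X14, X16, X17.
  X8's other parents are X4, X5.
  X11 also has parents X2, X6, X9, X10.
  X12 also has parents X2, X5, X6, X10.
  parents(X14) \ {X7} = {X2, X6, X8, X9, X10}.
  X16 also has parents X1, X2, X6, X8, X13.
  parents(X17) \ {X7} = {X2, X12, X14}.
Excluding nodes already adjacent to X7 (X5, X8, X11, X12, X14, X16, X17), the co-parent-only contribution is {X1, X2, X4, X6, X9, X10, X13}.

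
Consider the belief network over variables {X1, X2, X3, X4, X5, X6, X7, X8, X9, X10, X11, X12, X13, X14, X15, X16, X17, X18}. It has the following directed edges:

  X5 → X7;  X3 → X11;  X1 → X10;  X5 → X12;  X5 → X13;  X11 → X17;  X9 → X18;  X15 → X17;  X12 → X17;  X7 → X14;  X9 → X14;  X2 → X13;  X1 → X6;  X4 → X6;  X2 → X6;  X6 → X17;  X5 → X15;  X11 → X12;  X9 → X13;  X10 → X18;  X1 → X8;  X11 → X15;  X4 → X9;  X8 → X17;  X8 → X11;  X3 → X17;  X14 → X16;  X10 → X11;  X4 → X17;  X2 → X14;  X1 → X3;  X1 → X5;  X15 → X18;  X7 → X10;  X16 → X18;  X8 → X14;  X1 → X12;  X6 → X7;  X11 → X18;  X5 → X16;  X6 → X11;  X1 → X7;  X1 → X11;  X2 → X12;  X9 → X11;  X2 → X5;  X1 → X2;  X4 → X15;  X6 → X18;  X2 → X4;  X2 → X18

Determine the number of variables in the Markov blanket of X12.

Parents of X12: X1, X2, X5, X11.
Ch(X12) = {X17}.
Other parents of X12's children:
  parents(X17) \ {X12} = {X3, X4, X6, X8, X11, X15}.
MB(X12) = {X1, X2, X3, X4, X5, X6, X8, X11, X15, X17}, which has 10 nodes.

10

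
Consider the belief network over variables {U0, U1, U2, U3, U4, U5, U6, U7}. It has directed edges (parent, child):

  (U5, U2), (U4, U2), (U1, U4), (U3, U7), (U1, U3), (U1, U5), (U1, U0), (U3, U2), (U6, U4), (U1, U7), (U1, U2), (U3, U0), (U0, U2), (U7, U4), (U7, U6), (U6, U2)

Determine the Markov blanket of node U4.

Recall MB(v) = parents ∪ children ∪ spouses, where spouses are the other parents of v's children.
Pa(U4) = {U1, U6, U7}.
Children of U4: U2.
Parents of each child, excluding U4:
  U2: U0, U1, U3, U5, U6
So the Markov blanket of U4 is {U0, U1, U2, U3, U5, U6, U7}.

{U0, U1, U2, U3, U5, U6, U7}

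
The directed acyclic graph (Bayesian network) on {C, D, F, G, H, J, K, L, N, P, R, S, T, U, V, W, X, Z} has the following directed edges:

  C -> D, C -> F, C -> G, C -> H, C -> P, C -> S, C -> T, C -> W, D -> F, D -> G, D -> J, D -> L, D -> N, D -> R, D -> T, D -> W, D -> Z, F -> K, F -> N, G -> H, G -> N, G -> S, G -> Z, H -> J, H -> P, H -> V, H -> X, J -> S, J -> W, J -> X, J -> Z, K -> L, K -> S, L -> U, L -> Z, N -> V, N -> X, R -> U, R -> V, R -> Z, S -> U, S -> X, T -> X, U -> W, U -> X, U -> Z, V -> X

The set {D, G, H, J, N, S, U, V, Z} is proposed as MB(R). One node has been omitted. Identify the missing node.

By definition, MB(R) is built from R's parents, R's children, and the co-parents of R.
R's parents: D.
R's children: U, V, Z.
Co-parents of R (other parents of its children):
  parents(U) \ {R} = {L, S}.
  parents(V) \ {R} = {H, N}.
  Z also has parents D, G, J, L, U.
MB(R) = {D, G, H, J, L, N, S, U, V, Z}.
Comparing with the claimed set, L is missing.

L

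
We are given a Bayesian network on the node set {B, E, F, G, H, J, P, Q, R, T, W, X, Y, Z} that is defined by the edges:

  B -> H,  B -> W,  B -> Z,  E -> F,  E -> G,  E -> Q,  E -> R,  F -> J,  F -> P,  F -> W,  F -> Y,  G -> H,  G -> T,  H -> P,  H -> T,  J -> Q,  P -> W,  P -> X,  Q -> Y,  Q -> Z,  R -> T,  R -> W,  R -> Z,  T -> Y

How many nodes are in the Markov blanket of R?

10

Recall MB(v) = parents ∪ children ∪ spouses, where spouses are the other parents of v's children.
Children of R: T, W, Z.
Pa(R) = {E}.
For each child, the remaining parents (spouses of R):
  parents(T) \ {R} = {G, H}.
  parents(W) \ {R} = {B, F, P}.
  parents(Z) \ {R} = {B, Q}.
MB(R) = {B, E, F, G, H, P, Q, T, W, Z}, which has 10 nodes.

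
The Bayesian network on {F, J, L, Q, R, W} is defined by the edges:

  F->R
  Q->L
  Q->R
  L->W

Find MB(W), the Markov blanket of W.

{L}

Recall MB(v) = parents ∪ children ∪ spouses, where spouses are the other parents of v's children.
W's parents: L.
Ch(W) = {}.
With no children, W has no spouses; the co-parent set is empty.
Union: {L} ∪ {} ∪ {} = {L}.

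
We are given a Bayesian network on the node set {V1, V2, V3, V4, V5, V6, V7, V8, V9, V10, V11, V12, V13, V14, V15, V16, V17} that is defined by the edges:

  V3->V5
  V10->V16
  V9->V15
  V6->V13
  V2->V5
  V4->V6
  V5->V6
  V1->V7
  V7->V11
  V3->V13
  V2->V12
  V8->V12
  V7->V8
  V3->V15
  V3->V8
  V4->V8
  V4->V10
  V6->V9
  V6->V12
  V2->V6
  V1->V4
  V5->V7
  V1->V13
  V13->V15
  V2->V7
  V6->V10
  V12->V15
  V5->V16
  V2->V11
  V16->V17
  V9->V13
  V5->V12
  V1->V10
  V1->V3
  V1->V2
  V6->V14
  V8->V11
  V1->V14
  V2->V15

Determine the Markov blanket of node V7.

V7's parents: V1, V2, V5.
V7's children: V8, V11.
Co-parents of V7 (other parents of its children):
  V8's other parents are V3, V4.
  V11 also has parents V2, V8.
MB(V7) = {V1, V2, V3, V4, V5, V8, V11}.

{V1, V2, V3, V4, V5, V8, V11}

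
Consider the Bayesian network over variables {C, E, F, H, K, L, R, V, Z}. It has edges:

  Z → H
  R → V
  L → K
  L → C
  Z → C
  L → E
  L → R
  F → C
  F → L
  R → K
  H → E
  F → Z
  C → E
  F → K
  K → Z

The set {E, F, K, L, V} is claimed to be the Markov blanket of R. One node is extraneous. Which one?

The Markov blanket of a node is its parents, its children, and the other parents of its children.
R has parent L.
Ch(R) = {K, V}.
For each child, the remaining parents (spouses of R):
  K also has parents F, L.
  V has no other parent.
MB(R) = {F, K, L, V}.
E is neither a parent, child, nor co-parent of R, so it does not belong.

E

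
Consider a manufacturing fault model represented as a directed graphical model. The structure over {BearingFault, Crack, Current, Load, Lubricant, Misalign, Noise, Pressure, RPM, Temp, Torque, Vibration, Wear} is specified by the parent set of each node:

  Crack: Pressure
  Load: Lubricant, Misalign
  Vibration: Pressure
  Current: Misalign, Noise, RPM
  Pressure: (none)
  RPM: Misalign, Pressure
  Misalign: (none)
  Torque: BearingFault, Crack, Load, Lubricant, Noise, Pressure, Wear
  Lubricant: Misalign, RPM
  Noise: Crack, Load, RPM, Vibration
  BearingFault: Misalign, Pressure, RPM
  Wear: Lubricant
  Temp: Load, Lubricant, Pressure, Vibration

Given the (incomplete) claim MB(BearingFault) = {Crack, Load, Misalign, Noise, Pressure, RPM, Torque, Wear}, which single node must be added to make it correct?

Lubricant

The Markov blanket of a node is its parents, its children, and the other parents of its children.
Parents of BearingFault: Misalign, Pressure, RPM.
BearingFault's children: Torque.
Parents of each child, excluding BearingFault:
  parents(Torque) \ {BearingFault} = {Crack, Load, Lubricant, Noise, Pressure, Wear}.
MB(BearingFault) = {Crack, Load, Lubricant, Misalign, Noise, Pressure, RPM, Torque, Wear}.
Comparing with the claimed set, Lubricant is missing.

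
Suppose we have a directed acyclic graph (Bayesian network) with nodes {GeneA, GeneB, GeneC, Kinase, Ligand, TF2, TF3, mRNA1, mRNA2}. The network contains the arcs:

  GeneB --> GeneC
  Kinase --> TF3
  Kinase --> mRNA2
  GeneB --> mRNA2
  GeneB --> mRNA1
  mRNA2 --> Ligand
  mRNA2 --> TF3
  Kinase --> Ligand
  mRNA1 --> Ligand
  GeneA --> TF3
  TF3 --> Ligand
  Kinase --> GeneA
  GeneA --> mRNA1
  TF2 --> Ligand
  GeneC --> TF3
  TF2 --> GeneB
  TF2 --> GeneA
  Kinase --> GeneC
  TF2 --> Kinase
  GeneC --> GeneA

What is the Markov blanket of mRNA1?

{GeneA, GeneB, Kinase, Ligand, TF2, TF3, mRNA2}

Recall MB(v) = parents ∪ children ∪ spouses, where spouses are the other parents of v's children.
mRNA1's parents: GeneA, GeneB.
Children of mRNA1: Ligand.
Parents of each child, excluding mRNA1:
  Ligand: Kinase, TF2, TF3, mRNA2
So the Markov blanket of mRNA1 is {GeneA, GeneB, Kinase, Ligand, TF2, TF3, mRNA2}.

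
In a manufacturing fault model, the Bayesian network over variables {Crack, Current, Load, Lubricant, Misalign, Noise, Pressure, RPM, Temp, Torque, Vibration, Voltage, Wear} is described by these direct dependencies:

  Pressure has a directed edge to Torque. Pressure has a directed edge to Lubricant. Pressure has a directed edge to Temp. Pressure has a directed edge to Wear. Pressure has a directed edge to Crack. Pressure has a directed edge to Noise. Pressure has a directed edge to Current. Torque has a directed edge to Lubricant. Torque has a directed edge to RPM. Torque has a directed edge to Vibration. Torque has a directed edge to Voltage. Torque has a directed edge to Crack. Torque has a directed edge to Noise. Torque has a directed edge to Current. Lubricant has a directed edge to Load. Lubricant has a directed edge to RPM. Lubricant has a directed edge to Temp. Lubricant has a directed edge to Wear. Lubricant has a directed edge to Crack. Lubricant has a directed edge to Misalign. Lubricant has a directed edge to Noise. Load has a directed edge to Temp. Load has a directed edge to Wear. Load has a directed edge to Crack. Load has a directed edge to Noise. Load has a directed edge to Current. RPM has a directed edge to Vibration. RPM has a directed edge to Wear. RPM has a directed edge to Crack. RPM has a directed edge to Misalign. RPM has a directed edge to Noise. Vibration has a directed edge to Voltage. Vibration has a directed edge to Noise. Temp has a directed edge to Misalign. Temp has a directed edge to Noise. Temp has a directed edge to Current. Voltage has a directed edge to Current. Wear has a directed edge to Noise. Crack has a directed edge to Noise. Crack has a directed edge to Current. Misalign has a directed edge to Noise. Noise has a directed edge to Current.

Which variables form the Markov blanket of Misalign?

{Crack, Load, Lubricant, Noise, Pressure, RPM, Temp, Torque, Vibration, Wear}

Misalign's parents: Lubricant, RPM, Temp.
Ch(Misalign) = {Noise}.
Co-parents of Misalign (other parents of its children):
  Noise: Crack, Load, Lubricant, Pressure, RPM, Temp, Torque, Vibration, Wear
Union: {Lubricant, RPM, Temp} ∪ {Noise} ∪ {Crack, Load, Lubricant, Pressure, RPM, Temp, Torque, Vibration, Wear} = {Crack, Load, Lubricant, Noise, Pressure, RPM, Temp, Torque, Vibration, Wear}.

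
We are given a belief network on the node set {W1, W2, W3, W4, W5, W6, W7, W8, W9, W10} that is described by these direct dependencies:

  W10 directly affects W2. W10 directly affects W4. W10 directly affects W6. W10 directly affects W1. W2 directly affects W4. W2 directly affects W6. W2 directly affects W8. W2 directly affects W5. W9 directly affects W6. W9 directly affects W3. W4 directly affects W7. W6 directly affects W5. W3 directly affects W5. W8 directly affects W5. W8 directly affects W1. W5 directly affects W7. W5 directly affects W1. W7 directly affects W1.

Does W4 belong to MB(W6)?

No

The Markov blanket of a node is its parents, its children, and the other parents of its children.
Pa(W6) = {W2, W9, W10}.
W6's children: W5.
Other parents of W6's children:
  W5 also has parents W2, W3, W8.
MB(W6) = {W2, W3, W5, W8, W9, W10}; W4 is not in this set.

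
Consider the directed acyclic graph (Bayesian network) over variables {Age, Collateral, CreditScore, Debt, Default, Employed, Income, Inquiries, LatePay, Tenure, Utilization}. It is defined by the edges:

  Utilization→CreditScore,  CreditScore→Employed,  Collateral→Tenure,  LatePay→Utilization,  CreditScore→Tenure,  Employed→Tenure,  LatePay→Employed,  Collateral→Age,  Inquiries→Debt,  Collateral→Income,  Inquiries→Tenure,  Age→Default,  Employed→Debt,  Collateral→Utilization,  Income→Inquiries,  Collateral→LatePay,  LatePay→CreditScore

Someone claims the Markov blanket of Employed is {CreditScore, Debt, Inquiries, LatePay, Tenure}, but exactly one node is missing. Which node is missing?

Ch(Employed) = {Debt, Tenure}.
Parents of Employed: CreditScore, LatePay.
For each child, the remaining parents (spouses of Employed):
  Tenure: Collateral, CreditScore, Inquiries
  Debt: Inquiries
MB(Employed) = {Collateral, CreditScore, Debt, Inquiries, LatePay, Tenure}.
Comparing with the claimed set, Collateral is missing.

Collateral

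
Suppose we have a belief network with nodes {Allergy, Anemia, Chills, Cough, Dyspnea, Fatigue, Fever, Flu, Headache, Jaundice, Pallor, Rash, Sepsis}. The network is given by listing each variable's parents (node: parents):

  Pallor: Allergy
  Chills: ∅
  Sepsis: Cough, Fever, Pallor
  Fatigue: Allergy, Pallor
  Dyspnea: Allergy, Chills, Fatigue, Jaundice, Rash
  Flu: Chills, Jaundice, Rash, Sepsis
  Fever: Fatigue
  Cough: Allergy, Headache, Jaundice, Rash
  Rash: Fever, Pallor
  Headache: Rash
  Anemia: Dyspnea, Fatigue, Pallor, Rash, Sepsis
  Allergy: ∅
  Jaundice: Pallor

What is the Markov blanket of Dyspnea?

{Allergy, Anemia, Chills, Fatigue, Jaundice, Pallor, Rash, Sepsis}

The Markov blanket of a node is its parents, its children, and the other parents of its children.
Dyspnea has parents Allergy, Chills, Fatigue, Jaundice, Rash.
Ch(Dyspnea) = {Anemia}.
For each child, the remaining parents (spouses of Dyspnea):
  parents(Anemia) \ {Dyspnea} = {Fatigue, Pallor, Rash, Sepsis}.
Taking the union gives {Allergy, Anemia, Chills, Fatigue, Jaundice, Pallor, Rash, Sepsis}.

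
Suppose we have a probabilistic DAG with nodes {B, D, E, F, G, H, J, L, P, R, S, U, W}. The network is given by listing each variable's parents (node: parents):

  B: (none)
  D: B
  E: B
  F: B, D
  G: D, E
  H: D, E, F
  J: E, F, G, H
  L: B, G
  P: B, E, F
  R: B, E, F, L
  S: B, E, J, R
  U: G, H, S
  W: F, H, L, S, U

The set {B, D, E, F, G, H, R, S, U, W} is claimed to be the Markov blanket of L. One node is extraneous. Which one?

The Markov blanket of a node is its parents, its children, and the other parents of its children.
Pa(L) = {B, G}.
L's children: R, W.
Co-parents of L (other parents of its children):
  R: B, E, F
  W: F, H, S, U
MB(L) = {B, E, F, G, H, R, S, U, W}.
D is neither a parent, child, nor co-parent of L, so it does not belong.

D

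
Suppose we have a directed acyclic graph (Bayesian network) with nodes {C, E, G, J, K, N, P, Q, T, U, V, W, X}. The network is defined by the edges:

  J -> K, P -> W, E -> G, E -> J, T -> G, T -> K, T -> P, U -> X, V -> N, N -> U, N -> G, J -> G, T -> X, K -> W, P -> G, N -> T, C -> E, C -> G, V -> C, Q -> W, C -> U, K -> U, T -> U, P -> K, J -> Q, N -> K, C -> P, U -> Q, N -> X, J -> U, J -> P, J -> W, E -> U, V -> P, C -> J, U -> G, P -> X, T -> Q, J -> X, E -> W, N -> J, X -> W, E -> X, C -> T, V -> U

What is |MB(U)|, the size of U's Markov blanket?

11

U's children: G, Q, X.
Parents of U: C, E, J, K, N, T, V.
For each child, the remaining parents (spouses of U):
  parents(X) \ {U} = {E, J, N, P, T}.
  Q's other parents are J, T.
  G also has parents C, E, J, N, P, T.
MB(U) = {C, E, G, J, K, N, P, Q, T, V, X}, which has 11 nodes.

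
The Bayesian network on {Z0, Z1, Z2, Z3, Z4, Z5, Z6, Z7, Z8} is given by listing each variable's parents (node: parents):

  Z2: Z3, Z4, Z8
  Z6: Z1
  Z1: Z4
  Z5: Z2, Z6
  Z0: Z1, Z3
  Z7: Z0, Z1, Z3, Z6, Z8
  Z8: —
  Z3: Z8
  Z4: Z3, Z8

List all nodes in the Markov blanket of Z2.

Recall MB(v) = parents ∪ children ∪ spouses, where spouses are the other parents of v's children.
Z2 has parents Z3, Z4, Z8.
Z2's children: Z5.
Other parents of Z2's children:
  Z5: Z6
So the Markov blanket of Z2 is {Z3, Z4, Z5, Z6, Z8}.

{Z3, Z4, Z5, Z6, Z8}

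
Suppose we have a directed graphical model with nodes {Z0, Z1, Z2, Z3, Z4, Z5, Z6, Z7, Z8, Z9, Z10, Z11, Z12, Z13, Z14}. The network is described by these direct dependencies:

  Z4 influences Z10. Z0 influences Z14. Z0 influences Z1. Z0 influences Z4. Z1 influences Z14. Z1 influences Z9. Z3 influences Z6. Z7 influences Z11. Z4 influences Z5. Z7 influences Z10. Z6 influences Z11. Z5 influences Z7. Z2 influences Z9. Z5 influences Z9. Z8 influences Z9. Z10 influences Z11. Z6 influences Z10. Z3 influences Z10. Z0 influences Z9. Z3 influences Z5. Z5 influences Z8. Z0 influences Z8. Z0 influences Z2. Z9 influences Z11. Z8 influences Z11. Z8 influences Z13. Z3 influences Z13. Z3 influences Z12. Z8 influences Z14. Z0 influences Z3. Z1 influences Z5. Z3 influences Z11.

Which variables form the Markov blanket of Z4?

Pa(Z4) = {Z0}.
Ch(Z4) = {Z5, Z10}.
For each child, the remaining parents (spouses of Z4):
  parents(Z5) \ {Z4} = {Z1, Z3}.
  Z10's other parents are Z3, Z6, Z7.
So the Markov blanket of Z4 is {Z0, Z1, Z3, Z5, Z6, Z7, Z10}.

{Z0, Z1, Z3, Z5, Z6, Z7, Z10}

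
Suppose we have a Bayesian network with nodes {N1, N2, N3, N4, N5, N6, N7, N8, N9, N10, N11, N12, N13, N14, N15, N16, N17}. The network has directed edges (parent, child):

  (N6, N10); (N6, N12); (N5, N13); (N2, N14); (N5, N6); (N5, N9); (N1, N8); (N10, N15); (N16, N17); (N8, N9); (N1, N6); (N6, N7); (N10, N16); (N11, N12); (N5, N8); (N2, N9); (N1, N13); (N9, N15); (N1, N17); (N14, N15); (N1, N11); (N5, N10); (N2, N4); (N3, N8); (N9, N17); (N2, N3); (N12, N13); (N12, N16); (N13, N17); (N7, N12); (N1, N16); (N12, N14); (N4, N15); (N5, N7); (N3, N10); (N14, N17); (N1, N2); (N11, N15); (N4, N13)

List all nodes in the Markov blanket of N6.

Ch(N6) = {N7, N10, N12}.
Pa(N6) = {N1, N5}.
Parents of each child, excluding N6:
  N7: N5
  N10: N3, N5
  N12: N7, N11
Union: {N1, N5} ∪ {N7, N10, N12} ∪ {N3, N5, N7, N11} = {N1, N3, N5, N7, N10, N11, N12}.

{N1, N3, N5, N7, N10, N11, N12}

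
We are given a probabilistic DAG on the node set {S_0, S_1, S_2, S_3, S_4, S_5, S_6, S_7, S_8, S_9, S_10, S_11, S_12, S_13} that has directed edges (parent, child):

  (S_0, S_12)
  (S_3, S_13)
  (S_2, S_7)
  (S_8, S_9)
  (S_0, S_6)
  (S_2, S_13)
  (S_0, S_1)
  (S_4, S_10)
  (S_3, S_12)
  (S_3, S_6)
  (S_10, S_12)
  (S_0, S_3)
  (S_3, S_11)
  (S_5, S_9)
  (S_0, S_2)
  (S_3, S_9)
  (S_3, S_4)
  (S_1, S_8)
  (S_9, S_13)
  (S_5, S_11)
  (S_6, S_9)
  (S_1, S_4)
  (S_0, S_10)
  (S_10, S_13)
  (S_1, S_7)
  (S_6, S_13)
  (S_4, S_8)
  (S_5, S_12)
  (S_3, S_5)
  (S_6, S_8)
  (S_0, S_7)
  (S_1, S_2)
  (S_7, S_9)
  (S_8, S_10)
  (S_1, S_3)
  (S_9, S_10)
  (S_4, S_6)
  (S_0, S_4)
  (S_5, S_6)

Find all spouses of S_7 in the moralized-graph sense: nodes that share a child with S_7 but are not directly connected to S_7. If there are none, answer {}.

Children of S_7: S_9.
  S_9's other parents are S_3, S_5, S_6, S_8.
Excluding nodes already adjacent to S_7 (S_0, S_1, S_2, S_9), the co-parent-only contribution is {S_3, S_5, S_6, S_8}.

{S_3, S_5, S_6, S_8}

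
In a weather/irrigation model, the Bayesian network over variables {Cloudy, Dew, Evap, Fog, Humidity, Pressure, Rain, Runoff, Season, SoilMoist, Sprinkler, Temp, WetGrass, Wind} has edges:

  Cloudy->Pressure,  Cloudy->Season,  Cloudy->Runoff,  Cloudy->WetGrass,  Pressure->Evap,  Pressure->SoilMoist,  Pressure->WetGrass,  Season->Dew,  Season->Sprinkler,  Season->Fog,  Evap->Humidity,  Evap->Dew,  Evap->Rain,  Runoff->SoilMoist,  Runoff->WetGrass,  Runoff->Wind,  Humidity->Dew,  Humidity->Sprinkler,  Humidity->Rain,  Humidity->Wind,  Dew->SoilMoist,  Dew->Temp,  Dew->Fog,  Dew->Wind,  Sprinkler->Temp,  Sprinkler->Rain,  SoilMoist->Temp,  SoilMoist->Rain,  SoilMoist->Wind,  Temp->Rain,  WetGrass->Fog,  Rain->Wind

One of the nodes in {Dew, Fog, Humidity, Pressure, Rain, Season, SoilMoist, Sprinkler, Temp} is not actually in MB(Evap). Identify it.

Children of Evap: Dew, Humidity, Rain.
Evap has parent Pressure.
Parents of each child, excluding Evap:
  Humidity: —
  Dew: Humidity, Season
  Rain: Humidity, SoilMoist, Sprinkler, Temp
MB(Evap) = {Dew, Humidity, Pressure, Rain, Season, SoilMoist, Sprinkler, Temp}.
Fog is neither a parent, child, nor co-parent of Evap, so it does not belong.

Fog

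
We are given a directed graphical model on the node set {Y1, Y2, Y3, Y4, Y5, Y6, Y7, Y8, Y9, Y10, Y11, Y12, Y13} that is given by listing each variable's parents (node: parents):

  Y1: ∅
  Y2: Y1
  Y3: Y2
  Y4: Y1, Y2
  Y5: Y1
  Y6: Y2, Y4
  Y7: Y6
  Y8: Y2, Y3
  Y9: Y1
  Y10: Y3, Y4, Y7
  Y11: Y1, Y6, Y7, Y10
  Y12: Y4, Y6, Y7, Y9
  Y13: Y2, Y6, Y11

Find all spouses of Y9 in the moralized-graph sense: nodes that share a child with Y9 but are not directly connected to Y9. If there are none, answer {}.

Children of Y9: Y12.
  Y12 also has parents Y4, Y6, Y7.
Excluding nodes already adjacent to Y9 (Y1, Y12), the co-parent-only contribution is {Y4, Y6, Y7}.

{Y4, Y6, Y7}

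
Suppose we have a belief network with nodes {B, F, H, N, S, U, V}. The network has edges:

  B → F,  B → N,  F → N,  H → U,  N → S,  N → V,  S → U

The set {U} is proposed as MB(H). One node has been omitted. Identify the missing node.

The Markov blanket of a node is its parents, its children, and the other parents of its children.
H has no parents.
H's children: U.
Other parents of H's children:
  U: S
MB(H) = {S, U}.
Comparing with the claimed set, S is missing.

S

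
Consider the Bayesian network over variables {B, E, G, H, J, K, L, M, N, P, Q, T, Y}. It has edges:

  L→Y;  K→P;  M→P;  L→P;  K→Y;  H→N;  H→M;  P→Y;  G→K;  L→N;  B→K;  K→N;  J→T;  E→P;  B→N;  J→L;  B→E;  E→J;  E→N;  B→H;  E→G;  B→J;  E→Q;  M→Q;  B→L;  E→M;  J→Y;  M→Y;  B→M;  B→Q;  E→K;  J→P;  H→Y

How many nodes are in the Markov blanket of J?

The Markov blanket of a node is its parents, its children, and the other parents of its children.
Parents of J: B, E.
Ch(J) = {L, P, T, Y}.
Co-parents of J (other parents of its children):
  parents(L) \ {J} = {B}.
  P's other parents are E, K, L, M.
  T has no other parent.
  parents(Y) \ {J} = {H, K, L, M, P}.
MB(J) = {B, E, H, K, L, M, P, T, Y}, which has 9 nodes.

9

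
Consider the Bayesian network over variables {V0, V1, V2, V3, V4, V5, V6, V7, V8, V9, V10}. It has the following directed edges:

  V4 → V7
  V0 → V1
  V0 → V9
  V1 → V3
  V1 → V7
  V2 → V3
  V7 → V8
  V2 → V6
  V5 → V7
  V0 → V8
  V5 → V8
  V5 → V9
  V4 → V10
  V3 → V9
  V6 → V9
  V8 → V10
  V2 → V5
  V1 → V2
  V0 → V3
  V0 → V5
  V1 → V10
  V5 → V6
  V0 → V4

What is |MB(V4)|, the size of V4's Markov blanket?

6

The Markov blanket of a node is its parents, its children, and the other parents of its children.
V4 has parent V0.
V4's children: V7, V10.
For each child, the remaining parents (spouses of V4):
  V7: V1, V5
  V10: V1, V8
MB(V4) = {V0, V1, V5, V7, V8, V10}, which has 6 nodes.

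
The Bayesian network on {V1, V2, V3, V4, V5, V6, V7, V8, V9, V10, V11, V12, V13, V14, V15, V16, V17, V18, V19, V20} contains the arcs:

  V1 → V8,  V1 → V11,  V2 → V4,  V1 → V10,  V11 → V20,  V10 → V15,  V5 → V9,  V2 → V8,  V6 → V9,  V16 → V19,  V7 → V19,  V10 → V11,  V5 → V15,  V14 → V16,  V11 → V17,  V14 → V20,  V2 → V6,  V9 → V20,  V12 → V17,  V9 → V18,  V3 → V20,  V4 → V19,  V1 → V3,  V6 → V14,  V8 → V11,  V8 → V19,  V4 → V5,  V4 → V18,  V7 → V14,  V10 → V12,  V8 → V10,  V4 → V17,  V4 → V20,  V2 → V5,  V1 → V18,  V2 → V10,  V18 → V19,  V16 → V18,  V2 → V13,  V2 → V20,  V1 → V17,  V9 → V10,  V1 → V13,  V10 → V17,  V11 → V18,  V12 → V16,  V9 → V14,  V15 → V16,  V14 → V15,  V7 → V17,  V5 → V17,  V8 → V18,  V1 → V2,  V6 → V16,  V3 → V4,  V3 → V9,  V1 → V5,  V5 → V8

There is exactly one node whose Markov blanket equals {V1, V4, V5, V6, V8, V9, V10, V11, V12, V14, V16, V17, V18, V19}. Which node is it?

V7

The target node must have every member of {V1, V4, V5, V6, V8, V9, V10, V11, V12, V14, V16, V17, V18, V19} as a parent, child, or co-parent, and no others.
Parents of V7: none; children: V14, V17, V19; co-parents: V1, V4, V5, V6, V8, V9, V10, V11, V12, V16, V18.
These exactly cover the given set, so the node is V7.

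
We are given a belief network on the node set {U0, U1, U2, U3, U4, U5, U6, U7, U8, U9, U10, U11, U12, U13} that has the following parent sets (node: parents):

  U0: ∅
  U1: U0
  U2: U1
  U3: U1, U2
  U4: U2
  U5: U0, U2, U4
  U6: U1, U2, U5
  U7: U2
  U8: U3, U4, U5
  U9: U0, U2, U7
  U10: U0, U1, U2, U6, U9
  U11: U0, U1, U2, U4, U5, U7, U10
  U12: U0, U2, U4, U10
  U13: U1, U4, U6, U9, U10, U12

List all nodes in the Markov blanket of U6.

{U0, U1, U2, U4, U5, U9, U10, U12, U13}

U6's parents: U1, U2, U5.
U6 has children U10, U13.
Other parents of U6's children:
  U10's other parents are U0, U1, U2, U9.
  parents(U13) \ {U6} = {U1, U4, U9, U10, U12}.
So the Markov blanket of U6 is {U0, U1, U2, U4, U5, U9, U10, U12, U13}.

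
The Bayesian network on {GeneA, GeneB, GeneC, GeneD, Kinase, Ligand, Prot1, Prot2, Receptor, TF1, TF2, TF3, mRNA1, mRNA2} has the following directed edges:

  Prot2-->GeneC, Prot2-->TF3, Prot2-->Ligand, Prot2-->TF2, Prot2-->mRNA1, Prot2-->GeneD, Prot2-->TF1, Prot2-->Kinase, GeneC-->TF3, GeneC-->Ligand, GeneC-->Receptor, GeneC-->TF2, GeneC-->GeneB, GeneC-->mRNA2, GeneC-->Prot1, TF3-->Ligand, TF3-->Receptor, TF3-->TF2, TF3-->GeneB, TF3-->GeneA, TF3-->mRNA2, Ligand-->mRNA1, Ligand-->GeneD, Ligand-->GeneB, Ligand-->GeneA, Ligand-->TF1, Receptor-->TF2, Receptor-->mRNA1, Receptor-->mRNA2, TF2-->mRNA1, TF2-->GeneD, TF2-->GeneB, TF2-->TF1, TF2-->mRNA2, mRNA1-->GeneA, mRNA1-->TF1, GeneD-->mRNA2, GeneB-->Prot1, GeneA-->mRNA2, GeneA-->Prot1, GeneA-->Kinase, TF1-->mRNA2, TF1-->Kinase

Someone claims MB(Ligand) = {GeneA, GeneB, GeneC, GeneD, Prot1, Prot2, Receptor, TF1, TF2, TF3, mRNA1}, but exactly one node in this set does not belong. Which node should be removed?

The Markov blanket of a node is its parents, its children, and the other parents of its children.
Ligand has children GeneA, GeneB, GeneD, TF1, mRNA1.
Ligand's parents: GeneC, Prot2, TF3.
For each child, the remaining parents (spouses of Ligand):
  mRNA1 also has parents Prot2, Receptor, TF2.
  GeneD's other parents are Prot2, TF2.
  GeneB also has parents GeneC, TF2, TF3.
  GeneA's other parents are TF3, mRNA1.
  TF1 also has parents Prot2, TF2, mRNA1.
MB(Ligand) = {GeneA, GeneB, GeneC, GeneD, Prot2, Receptor, TF1, TF2, TF3, mRNA1}.
Prot1 is neither a parent, child, nor co-parent of Ligand, so it does not belong.

Prot1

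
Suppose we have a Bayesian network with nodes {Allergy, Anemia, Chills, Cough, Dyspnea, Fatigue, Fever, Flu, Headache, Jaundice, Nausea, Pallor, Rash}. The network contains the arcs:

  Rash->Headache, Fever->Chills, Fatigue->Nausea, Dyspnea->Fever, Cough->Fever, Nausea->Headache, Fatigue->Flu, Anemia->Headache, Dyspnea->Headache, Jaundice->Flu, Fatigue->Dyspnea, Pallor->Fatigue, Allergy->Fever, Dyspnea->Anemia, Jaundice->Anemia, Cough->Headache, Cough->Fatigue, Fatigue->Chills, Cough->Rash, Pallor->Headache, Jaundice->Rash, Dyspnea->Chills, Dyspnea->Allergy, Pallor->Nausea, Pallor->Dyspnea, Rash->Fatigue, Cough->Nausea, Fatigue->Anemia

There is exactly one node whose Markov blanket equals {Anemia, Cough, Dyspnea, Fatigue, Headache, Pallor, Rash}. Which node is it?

Nausea

The target node must have every member of {Anemia, Cough, Dyspnea, Fatigue, Headache, Pallor, Rash} as a parent, child, or co-parent, and no others.
Parents of Nausea: Cough, Fatigue, Pallor; children: Headache; co-parents: Anemia, Cough, Dyspnea, Pallor, Rash.
These exactly cover the given set, so the node is Nausea.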